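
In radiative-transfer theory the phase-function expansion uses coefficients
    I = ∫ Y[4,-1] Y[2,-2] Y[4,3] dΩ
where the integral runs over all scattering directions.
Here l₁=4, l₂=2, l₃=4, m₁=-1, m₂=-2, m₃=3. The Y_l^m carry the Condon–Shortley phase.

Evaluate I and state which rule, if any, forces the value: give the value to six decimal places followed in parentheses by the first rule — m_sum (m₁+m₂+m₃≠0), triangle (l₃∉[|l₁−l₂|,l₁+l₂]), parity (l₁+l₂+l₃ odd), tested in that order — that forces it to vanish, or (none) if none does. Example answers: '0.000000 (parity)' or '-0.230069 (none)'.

Checks pass: Σm=0; 10 even; l₃=4∈[2,6].
(2·4+1)(2·2+1)(2·4+1) = 405
Δ: 2! 6! 2! / 11! → 1/13860
sum: t=0:+1/192 t=1:−1/36 t=2:+1/192 = -5/288
3j²(4 2 4; 0 0 0) = Δ·Π!·Σ² = 20/693  (sign -1)
sum: t=0:+1/480 = 1/480
3j²(4 2 4; -1 -2 3) = Δ·Π!·Σ² = 3/110  (sign -1)
combine: 4πI² = 405·20/693·3/110 = 270/847
take √, sign +1: I = 0.15927046
No selection rule forces the value: the integral is nonzero (none).

0.159270 (none)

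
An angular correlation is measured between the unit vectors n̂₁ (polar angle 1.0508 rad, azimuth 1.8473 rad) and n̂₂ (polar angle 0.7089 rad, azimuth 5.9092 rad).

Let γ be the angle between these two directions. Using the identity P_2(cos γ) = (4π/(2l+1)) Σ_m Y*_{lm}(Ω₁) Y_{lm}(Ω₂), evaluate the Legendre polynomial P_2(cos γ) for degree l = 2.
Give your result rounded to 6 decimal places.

-0.498157

Expand P_2 via completeness: Σ_{m} conj(Y_{2,m}) at Ω₁ times Y_{2,m} at Ω₂ —
  m=-2: Y*=-0.247548-0.152799i  Y=+0.120006+0.111343i  product -0.012694-0.045900i
  m=-1: Y*=-0.090941+0.320470i  Y=+0.355374+0.139468i  product -0.077013+0.101203i
  m=+0: Y*=-0.081794-0.000000i  Y=+0.229794+0.000000i  product -0.018796-0.000000i
  m=+1: Y*=+0.090941+0.320470i  Y=-0.355374+0.139468i  product -0.077013-0.101203i
  m=+2: Y*=-0.247548+0.152799i  Y=+0.120006-0.111343i  product -0.012694+0.045900i
Total Σ_m = -0.198211+0.000000i. Multiply by 2.513274: -0.498157+0.000000i. P_2(cos γ) = -0.498157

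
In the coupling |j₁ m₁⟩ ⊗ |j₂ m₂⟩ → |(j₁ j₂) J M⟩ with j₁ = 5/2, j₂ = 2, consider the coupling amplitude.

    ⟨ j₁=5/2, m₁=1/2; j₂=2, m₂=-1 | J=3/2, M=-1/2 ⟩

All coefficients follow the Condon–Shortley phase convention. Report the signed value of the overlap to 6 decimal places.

j₁+j₂−J=3  J+j₁−j₂=2  J−j₁+j₂=1  j₁+j₂+J+1=7
(j₁±m₁, j₂±m₂, J±M) = (3,2,1,3,1,2)
P² = 48/35
sum k=0..1:
  [0] +1/12 = 1/12
  [1] −1/2 = -1/2
S = -5/12
C² = P²·S² = 5/21 ; C = -0.487950

−√(5/21) ≈ -0.487950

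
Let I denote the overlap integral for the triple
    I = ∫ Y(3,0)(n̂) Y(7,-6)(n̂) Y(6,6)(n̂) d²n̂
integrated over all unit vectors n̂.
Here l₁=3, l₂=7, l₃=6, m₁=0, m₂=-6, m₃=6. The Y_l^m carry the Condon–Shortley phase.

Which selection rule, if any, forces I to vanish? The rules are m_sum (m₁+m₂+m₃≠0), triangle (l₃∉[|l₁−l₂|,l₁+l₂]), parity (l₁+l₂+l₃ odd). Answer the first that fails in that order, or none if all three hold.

Σmᵢ = 0  ✓
l₃∈[|l₁−l₂|,l₁+l₂]=[4,10], have l₃=6  ✓
Σlᵢ = 16 ⇒ even  ✓

none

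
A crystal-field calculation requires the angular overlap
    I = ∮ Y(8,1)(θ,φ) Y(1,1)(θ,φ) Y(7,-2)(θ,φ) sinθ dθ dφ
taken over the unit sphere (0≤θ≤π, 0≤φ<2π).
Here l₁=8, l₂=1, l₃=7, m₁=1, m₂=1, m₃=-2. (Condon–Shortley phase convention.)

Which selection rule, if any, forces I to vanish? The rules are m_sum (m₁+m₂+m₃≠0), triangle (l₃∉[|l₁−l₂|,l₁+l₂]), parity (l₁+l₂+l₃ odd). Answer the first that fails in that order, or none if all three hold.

azimuthal sum: 1 + 1 − 2 = 0  ✓
7 ≤ 7 ≤ 9 (triangle on l)  ✓
L = 8 + 1 + 7 = 16 (even)  ✓

none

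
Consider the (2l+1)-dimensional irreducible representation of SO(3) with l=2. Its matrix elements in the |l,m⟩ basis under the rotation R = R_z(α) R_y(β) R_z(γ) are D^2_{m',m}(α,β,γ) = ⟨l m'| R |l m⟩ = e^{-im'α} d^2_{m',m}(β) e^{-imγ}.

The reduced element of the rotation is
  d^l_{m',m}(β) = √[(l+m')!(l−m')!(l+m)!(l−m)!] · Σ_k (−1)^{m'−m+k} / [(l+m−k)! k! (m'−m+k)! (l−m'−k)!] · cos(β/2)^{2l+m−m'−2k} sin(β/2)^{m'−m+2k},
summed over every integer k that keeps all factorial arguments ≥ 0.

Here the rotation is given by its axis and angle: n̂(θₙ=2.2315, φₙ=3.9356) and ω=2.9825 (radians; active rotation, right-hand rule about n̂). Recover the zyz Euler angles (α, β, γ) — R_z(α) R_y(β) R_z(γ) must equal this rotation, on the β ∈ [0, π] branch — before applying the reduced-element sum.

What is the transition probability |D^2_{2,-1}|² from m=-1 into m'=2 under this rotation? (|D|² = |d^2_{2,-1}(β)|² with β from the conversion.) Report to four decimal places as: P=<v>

Axis–angle → zyz. n̂ = (sinθₙcosφₙ, sinθₙsinφₙ, cosθₙ) = (-0.553476, -0.563089, -0.613673), ω = 2.9825.
R = I cosω + sinω [n̂]ₓ + (1−cosω) n̂n̂ᵀ gives
  R = [-0.378568, +0.716597, +0.585811; +0.522158, -0.357236, +0.774424; +0.764223, +0.599058, -0.238939]
β = atan2(√(R₁₃²+R₂₃²), R₃₃) = 1.812070; α = atan2(R₂₃, R₁₃) mod 2π = 0.923182; γ = atan2(R₃₂, −R₃₁) mod 2π = 2.476760
D^2_{2,-1}(0.9232,1.8121,2.4768) = e^{-i·2·0.9232}·d^2_{2,-1}(1.8121)·e^{-i·-1·2.4768}. Compute d first:
c=cos(1.812070/2)=0.616871, s=sin(1.812070/2)=0.787064; N=√[24·1·1·6]=12.000000
k: max(0,(-1)−(2))=0 … min(2+(-1),2−(2))=0
  k=0: (−1)^3·12.0000/(6)·0.6169^1·0.7871^3 = -0.601526
d^2_{2,-1}(1.8121) = -0.601526
|D^2_{2,-1}|² = |d^2_{2,-1}(β)|² = (-0.601526)² = 0.361834 (the z-rotation phases have unit modulus)

P=0.3618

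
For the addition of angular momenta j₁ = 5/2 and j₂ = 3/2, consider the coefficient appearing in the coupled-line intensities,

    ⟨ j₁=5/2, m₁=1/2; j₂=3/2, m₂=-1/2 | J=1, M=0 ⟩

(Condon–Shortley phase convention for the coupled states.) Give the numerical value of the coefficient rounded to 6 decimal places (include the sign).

-0.547723  (= −√(3/10))

triangle: 3!*2!*0!/6! = 12/720
(j±m)!: 3!*2!*1!*2!*1!*1! = 24
prefactor² = (2J+1)*Δ*N² = 6/5
  k=1: −1/(1!*2!*1!*0!*1!*0!) = -1/2
Σ = -1/2  ⇒  CG² = 6/5*(-1/2)² = 3/10
CG = −√(3/10) = -0.547723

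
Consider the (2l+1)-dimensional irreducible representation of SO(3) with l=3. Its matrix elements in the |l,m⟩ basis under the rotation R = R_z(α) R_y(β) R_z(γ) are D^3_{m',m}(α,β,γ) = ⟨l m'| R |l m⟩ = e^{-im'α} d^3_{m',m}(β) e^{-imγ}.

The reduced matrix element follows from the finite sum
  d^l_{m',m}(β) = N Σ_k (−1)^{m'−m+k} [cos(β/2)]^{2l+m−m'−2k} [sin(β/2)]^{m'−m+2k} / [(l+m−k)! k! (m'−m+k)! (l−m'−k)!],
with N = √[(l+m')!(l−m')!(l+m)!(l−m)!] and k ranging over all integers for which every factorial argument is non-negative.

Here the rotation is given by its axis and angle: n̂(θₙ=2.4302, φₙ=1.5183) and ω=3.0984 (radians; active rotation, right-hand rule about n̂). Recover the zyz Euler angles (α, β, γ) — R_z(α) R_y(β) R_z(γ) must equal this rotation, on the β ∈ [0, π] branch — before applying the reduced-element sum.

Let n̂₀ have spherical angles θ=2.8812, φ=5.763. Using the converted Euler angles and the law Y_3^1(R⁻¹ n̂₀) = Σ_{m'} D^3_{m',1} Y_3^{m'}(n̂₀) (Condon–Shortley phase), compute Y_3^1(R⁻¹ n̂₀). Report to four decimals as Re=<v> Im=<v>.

Axis–angle → zyz. n̂ = (sinθₙcosφₙ, sinθₙsinφₙ, cosθₙ) = (+0.034259, +0.651990, -0.757453), ω = 3.0984.
R = I cosω + sinω [n̂]ₓ + (1−cosω) n̂n̂ᵀ gives
  R = [-0.996721, +0.077358, -0.023722; +0.011945, -0.149282, -0.988722; -0.080027, -0.985764, +0.147869]
β = atan2(√(R₁₃²+R₂₃²), R₃₃) = 1.422383; α = atan2(R₂₃, R₁₃) mod 2π = 4.688401; γ = atan2(R₃₂, −R₃₁) mod 2π = 4.793394
Need the full column D^3_{m',1} for m'=−3..3 at α=4.6884, β=1.4224, γ=4.7934.
cos(β/2)=0.757585, sin(β/2)=0.652737
d^3_{-3,1}: single k=4 term ⇒ +0.403516;  D = -0.398804+0.061485i
d^3_{-2,1}: k∈[3..4] ⇒ +0.764783 -0.283872 = +0.480911;  D = -0.061856-0.476916i
d^3_{-1,1}: k∈[2..4] ⇒ +0.842078 -0.833499 +0.077345 = +0.085923;  D = +0.085450-0.009005i
d^3_{0,1}: k∈[1..3] ⇒ +0.564267 -1.256666 +0.310966 = -0.381434;  D = -0.030864-0.380183i
d^3_{1,1}: k∈[0..2] ⇒ +0.189054 -1.122770 +0.625124 = -0.308592;  D = +0.308090-0.017585i
d^3_{2,1}: k∈[0..1] ⇒ -0.515103 +0.764783 = +0.249680;  D = -0.008245-0.249544i
d^3_{3,1}: single k=0 term ⇒ +0.543559;  D = +0.543537-0.004914i
Y_3^{m'}(θ=2.8812,φ=5.763) and Σ D·Y over m':
  (-0.3988+0.0615i)·(+0.0001+0.0071i)  (-0.0619-0.4769i)·(-0.0331-0.0565i)  (+0.0854-0.0090i)·(+0.2649+0.1517i)  (-0.0309-0.3802i)·(-0.6017+0.0000i)  (+0.3081-0.0176i)·(-0.2649+0.1517i)  (-0.0082-0.2495i)·(-0.0331+0.0565i)  (+0.5435-0.0049i)·(-0.0001+0.0071i)
Y_3^1(R⁻¹ n̂) = -0.047355+0.318849i

Re=-0.0474 Im=0.3188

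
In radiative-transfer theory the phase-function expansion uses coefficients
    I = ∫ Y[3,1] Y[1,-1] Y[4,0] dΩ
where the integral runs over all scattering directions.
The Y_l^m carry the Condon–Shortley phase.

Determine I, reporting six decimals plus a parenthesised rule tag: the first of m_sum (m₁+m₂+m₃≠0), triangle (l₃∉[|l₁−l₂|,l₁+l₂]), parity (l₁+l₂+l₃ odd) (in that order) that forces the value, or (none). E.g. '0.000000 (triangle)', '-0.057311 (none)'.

0.150786 (none)

m-sum 0 ✓  L=8 even ✓  2≤4≤4 ✓
Π(2lᵢ+1) = 7×3×9 = 189
triangle coeff Δ(3,1,4) = 1/252
Σ_t [0,0]: t=0:+1/36 = 1/36
(3j)²=4/63 [(3 1 4; 0 0 0)], sign=+1
Σ_t [0,0]: t=0:+1/96 = 1/96
(3j)²=1/42 [(3 1 4; 1 -1 0)], sign=+1
⇒ 4πI² = 2/7
I = (+1)√(2/7/(4π)) = 0.15078601
No selection rule forces the value: the integral is nonzero (none).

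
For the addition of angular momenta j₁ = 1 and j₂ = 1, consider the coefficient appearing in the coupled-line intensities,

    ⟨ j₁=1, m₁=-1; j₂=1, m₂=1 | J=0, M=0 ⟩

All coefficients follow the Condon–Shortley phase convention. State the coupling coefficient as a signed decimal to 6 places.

+√(1/3) ≈ +0.577350

triangle: 2!×0!×0!/3! = 2/6
(j±m)!: 0!×2!×2!×0!×0!×0! = 4
prefactor² = (2J+1)×Δ×N² = 4/3
  k=2: +1/(2!×0!×0!×0!×0!×0!) = 1/2
Σ = 1/2  ⇒  CG² = 4/3×(1/2)² = 1/3
CG = +√(1/3) = +0.577350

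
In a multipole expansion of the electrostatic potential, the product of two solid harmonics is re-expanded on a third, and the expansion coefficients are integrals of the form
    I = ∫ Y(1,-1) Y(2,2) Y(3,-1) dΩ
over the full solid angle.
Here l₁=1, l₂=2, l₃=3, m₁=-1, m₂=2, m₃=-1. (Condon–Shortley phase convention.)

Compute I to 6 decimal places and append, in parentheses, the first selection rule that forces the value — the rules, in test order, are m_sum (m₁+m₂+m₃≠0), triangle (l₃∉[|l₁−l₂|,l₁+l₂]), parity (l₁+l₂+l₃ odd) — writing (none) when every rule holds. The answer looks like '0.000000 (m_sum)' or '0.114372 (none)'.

m-sum 0 ✓  L=6 even ✓  1≤3≤3 ✓
Π(2lᵢ+1) = 3×5×7 = 105
triangle coeff Δ(1,2,3) = 1/105
Σ_t [0,0]: t=0:+1/4 = 1/4
(3j)²=3/35 [(1 2 3; 0 0 0)], sign=-1
Σ_t [0,0]: t=0:+1/48 = 1/48
(3j)²=1/105 [(1 2 3; -1 2 -1)], sign=+1
⇒ 4πI² = 3/35
I = (-1)√(3/35/(4π)) = -0.08258890
No selection rule forces the value: the integral is nonzero (none).

-0.082589 (none)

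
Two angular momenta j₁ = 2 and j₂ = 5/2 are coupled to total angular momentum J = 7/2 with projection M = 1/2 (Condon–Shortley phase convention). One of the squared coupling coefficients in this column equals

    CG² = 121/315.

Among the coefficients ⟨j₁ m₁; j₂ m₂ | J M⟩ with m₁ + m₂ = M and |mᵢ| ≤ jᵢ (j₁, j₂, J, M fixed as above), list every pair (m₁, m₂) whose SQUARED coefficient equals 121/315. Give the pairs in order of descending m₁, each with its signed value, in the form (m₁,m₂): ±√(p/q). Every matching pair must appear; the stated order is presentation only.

(-1,3/2): −√(121/315)

Admissible pairs with m₁+m₂ = M = 1/2: (-2,5/2), (-1,3/2), (0,1/2), (1,-1/2), (2,-3/2)
  (m₁,m₂)=(2,-3/2): CG² = 64/315, CG = +√(64/315)
  (m₁,m₂)=(1,-1/2): CG² = 14/45, CG = +√(14/45)
  (m₁,m₂)=(0,1/2): CG² = 4/105, CG = −√(4/105)
  (m₁,m₂)=(-1,3/2): CG² = 121/315, CG = −√(121/315)   ← matches the target
  (m₁,m₂)=(-2,5/2): CG² = 4/63, CG = −√(4/63)
Pairs with CG² = 121/315: (-1,3/2): −√(121/315)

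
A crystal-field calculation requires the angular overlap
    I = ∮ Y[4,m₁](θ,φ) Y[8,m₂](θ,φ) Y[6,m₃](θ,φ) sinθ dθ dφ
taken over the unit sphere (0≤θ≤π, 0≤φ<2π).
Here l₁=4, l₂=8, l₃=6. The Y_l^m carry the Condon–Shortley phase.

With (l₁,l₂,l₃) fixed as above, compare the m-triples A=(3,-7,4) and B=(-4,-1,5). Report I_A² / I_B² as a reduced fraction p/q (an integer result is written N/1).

637/20

l's match ⇒ only the (l;m) 3-j factors differ between A and B.
A: triangle coeff Δ(4,8,6) = 1/23279256; Σ_t [0,1]: t=0:+1/261273600 t=1:−1/870912000 = 1/373248000; (3j)²=343/23256 [(4 8 6; 3 -7 4)], sign=+1
B: triangle coeff Δ(4,8,6) = 1/23279256; Σ_t [6,6]: t=6:+1/522547200 = 1/522547200; (3j)²=35/75582 [(4 8 6; -4 -1 5)], sign=-1
I_A²/I_B² = (343/23256)/(35/75582) = 637/20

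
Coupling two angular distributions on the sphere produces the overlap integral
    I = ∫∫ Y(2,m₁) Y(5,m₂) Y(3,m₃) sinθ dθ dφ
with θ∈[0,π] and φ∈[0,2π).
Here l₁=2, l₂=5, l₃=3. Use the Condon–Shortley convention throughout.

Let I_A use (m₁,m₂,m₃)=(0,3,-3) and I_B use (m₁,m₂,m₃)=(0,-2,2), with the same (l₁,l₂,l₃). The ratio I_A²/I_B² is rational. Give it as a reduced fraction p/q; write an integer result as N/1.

4/9

l's match ⇒ only the (l;m) 3-j factors differ between A and B.
A: triangle coeff Δ(2,5,3) = 1/2310; Σ_t [2,2]: t=2:+1/2880 = 1/2880; (3j)²=2/165 [(2 5 3; 0 3 -3)], sign=+1
B: triangle coeff Δ(2,5,3) = 1/2310; Σ_t [2,2]: t=2:+1/480 = 1/480; (3j)²=3/110 [(2 5 3; 0 -2 2)], sign=-1
I_A²/I_B² = (2/165)/(3/110) = 4/9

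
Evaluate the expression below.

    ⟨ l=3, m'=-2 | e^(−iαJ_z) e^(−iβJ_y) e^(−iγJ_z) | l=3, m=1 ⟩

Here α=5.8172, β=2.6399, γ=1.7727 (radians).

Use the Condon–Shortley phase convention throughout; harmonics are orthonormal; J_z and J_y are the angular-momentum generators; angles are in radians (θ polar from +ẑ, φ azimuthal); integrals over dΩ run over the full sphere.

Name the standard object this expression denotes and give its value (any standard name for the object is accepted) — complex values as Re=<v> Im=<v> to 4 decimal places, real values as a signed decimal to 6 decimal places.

This is a Wigner D-matrix element — the rotation-matrix element ⟨l m'| R(α,β,γ) |l m⟩ in the angular-momentum basis.
First d^3_{-2,1}(β=2.6399), then the phase factors e^{-i(-2)α} and e^{-i(1)γ}:
With c≡cos(β/2)=0.248224 and s≡sin(β/2)=0.968703, N=[1·120·24·2]^{1/2}=75.894664
The bounds max(0,m−m')=3 and min(l+m,l−m')=4 give 2 terms
  k=3: (−1)^0·75.8947/(12)·0.2482^3·0.9687^3 = +0.087929
  k=4: (−1)^1·75.8947/(24)·0.2482^1·0.9687^5 = -0.669570
d^3_{-2,1}(2.6399) = +0.087929 -0.669570 = -0.581641
Phases: e^{-i·(-2)·5.8172}=+0.596253-0.802796i, e^{-i·(1)·1.7727}=-0.200535-0.979687i ⇒ D=+0.527001+0.246123i

Wigner D-matrix element, Re=0.5270 Im=0.2461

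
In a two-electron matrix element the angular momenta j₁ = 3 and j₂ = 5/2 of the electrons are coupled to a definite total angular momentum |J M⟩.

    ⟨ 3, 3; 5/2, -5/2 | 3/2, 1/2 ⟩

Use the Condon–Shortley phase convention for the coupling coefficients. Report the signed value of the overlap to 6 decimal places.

√[4·4!2!1!/8! · 6!0!0!5!2!1!] = √(5760/7)
  +(−1)^0/∏(0,4,0,0,2,1)! = 1/48  (running 1/48)
⟨..|..⟩ = √(5760/7)·(1/48) = +0.597614

+√(5/14) = +0.597614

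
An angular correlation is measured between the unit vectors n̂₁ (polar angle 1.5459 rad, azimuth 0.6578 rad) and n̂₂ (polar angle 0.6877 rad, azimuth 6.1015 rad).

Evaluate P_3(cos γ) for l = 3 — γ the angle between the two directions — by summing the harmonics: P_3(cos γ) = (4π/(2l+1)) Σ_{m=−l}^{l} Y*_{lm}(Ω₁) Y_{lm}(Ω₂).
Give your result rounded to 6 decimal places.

-0.447155

Addition theorem: P_3(cos γ) = (4π/7) Σ_m Y*_{lm}(Ω₁) Y_{lm}(Ω₂), m = −3…3:
  [-3]  conj(Y_{3,-3})(Ω₁) = (-0.163323, 0.383507) ; Y_{3,-3}(Ω₂) = (0.091247, 0.055325) ; Δ = (-0.036120, 0.025958)
  [-2]  conj(Y_{3,-2})(Ω₁) = (0.006418, 0.024602) ; Y_{3,-2}(Ω₂) = (0.297410, 0.113092) ; Δ = (-0.000873, 0.008043)
  [-1]  conj(Y_{3,-1})(Ω₁) = (-0.254874, -0.196912) ; Y_{3,-1}(Ω₂) = (0.400584, 0.073592) ; Δ = (-0.087607, -0.097636)
  [+0]  conj(Y_{3,0})(Ω₁) = (-0.027840, -0.000000) ; Y_{3,0}(Ω₂) = (-0.004213, 0.000000) ; Δ = (0.000117, 0.000000)
  [+1]  conj(Y_{3,1})(Ω₁) = (0.254874, -0.196912) ; Y_{3,1}(Ω₂) = (-0.400584, 0.073592) ; Δ = (-0.087607, 0.097636)
  [+2]  conj(Y_{3,2})(Ω₁) = (0.006418, -0.024602) ; Y_{3,2}(Ω₂) = (0.297410, -0.113092) ; Δ = (-0.000873, -0.008043)
  [+3]  conj(Y_{3,3})(Ω₁) = (0.163323, 0.383507) ; Y_{3,3}(Ω₂) = (-0.091247, 0.055325) ; Δ = (-0.036120, -0.025958)
Accumulated sum (-0.249084, 0.000000); after 4π/(2l+1) scaling, (-0.447155, 0.000000) ⇒ P_3 = -0.447155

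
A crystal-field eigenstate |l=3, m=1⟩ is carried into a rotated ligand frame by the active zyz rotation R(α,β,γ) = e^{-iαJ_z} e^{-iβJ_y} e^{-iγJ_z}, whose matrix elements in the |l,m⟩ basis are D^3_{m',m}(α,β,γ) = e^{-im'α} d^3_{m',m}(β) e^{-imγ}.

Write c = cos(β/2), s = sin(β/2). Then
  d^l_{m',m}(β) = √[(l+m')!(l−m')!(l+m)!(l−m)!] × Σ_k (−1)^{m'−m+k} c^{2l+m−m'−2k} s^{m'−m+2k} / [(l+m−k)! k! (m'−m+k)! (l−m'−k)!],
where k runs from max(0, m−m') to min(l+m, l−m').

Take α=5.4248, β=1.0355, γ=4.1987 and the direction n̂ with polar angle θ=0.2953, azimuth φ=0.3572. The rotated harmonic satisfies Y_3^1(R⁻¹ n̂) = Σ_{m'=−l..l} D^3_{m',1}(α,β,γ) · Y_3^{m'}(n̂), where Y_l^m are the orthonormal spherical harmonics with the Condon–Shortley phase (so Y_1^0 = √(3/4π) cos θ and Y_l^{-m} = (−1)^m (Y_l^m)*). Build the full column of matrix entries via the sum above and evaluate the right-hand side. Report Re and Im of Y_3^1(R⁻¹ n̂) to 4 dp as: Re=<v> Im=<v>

Re=-0.0299 Im=0.1702

Need the full column D^3_{m',1} for m'=−3..3 at α=5.4248, β=1.0355, γ=4.1987.
cos(β/2)=0.868935, sin(β/2)=0.494926
d^3_{-3,1}: single k=4 term ⇒ +0.175462;  D = +0.154760-0.082681i
d^3_{-2,1}: k∈[3..4] ⇒ +0.503053 -0.081600 = +0.421453;  D = +0.393279+0.151505i
d^3_{-1,1}: k∈[2..4] ⇒ +0.837879 -0.362432 +0.014697 = +0.490145;  D = +0.165625+0.461313i
d^3_{0,1}: k∈[1..3] ⇒ +0.849312 -0.826600 +0.089388 = +0.112101;  D = -0.055086+0.097633i
d^3_{1,1}: k∈[0..2] ⇒ +0.430451 -1.117172 +0.271824 = -0.414897;  D = +0.406732-0.081908i
d^3_{2,1}: k∈[0..1] ⇒ -0.775313 +0.503053 = -0.272260;  D = +0.215140+0.166855i
d^3_{3,1}: single k=0 term ⇒ +0.540849;  D = -0.028515-0.540096i
Y_3^{m'}(θ=0.2953,φ=0.3572) and Σ D·Y over m':
  (+0.1548-0.0827i)·(+0.0049-0.0090i)  (+0.3933+0.1515i)·(+0.0626-0.0543i)  (+0.1656+0.4613i)·(+0.3152-0.1176i)  (-0.0551+0.0976i)·(+0.5629+0.0000i)  (+0.4067-0.0819i)·(-0.3152-0.1176i)  (+0.2151+0.1669i)·(+0.0626+0.0543i)  (-0.0285-0.5401i)·(-0.0049-0.0090i)
Y_3^1(R⁻¹ n̂) = -0.029855+0.170196i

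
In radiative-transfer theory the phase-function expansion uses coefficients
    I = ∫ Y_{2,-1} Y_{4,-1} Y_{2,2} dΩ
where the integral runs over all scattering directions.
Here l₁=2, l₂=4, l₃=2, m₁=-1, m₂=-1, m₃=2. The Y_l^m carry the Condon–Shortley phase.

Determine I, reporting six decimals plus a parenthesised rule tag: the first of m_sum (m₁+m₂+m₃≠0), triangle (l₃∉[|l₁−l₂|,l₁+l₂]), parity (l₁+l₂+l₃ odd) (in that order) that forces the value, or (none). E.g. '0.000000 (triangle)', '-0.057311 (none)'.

m-sum 0 ✓  L=8 even ✓  2≤2≤6 ✓
Π(2lᵢ+1) = 5×9×5 = 225
triangle coeff Δ(2,4,2) = 1/630
Σ_t [2,2]: t=2:+1/16 = 1/16
(3j)²=2/35 [(2 4 2; 0 0 0)], sign=+1
Σ_t [3,3]: t=3:−1/144 = -1/144
(3j)²=1/126 [(2 4 2; -1 -1 2)], sign=-1
⇒ 4πI² = 5/49
I = (-1)√(5/49/(4π)) = -0.09011188
No selection rule forces the value: the integral is nonzero (none).

-0.090112 (none)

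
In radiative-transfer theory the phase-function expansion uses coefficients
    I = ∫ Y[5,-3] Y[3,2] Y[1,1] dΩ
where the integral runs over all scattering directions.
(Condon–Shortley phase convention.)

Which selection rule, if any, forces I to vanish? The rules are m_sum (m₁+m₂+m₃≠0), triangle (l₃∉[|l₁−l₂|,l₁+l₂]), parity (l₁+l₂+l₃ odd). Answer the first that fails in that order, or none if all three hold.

azimuthal sum: -3 + 2 + 1 = 0  ✓
l₃ must lie in [2,8]; have l₃=1  ✗
L = 5 + 3 + 1 = 9 (odd)

triangle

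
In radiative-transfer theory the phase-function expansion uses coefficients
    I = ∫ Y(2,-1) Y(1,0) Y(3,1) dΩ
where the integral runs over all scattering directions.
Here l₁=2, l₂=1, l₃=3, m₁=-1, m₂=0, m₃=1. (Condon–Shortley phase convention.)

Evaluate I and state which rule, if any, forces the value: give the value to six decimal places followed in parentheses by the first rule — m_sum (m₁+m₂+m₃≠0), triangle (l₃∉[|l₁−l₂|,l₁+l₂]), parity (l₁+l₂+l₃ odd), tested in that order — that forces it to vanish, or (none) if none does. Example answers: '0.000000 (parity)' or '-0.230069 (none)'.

-0.233597 (none)

Rules hold: Σm=0, L=6 even, 1≤3≤3.
N = 5·3·7 = 105
Δ = 0!·4!·2!/7! = 1/105
Racah Σ t=0..0: t=0:+1/4 = 1/4
⇒ 3j(2 1 3; 0 0 0)² = 3/35, sgn -1
Racah Σ t=0..0: t=0:+1/6 = 1/6
⇒ 3j(2 1 3; -1 0 1)² = 8/105, sgn +1
4πI² = N·(3j₀)²·(3jₘ)² = 24/35
I = -1·√(0.685714/4π) = -0.23359668
No selection rule forces the value: the integral is nonzero (none).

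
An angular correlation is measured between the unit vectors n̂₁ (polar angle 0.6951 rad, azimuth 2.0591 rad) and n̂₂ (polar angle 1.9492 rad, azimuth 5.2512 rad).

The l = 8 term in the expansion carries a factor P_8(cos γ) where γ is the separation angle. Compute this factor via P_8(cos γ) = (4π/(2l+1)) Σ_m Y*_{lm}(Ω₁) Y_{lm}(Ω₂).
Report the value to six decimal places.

-0.378107

Summing Y*_{l m}(θ₁,φ₁)·Y_{l m}(θ₂,φ₂) over m ∈ [−8, 8]; prefactor 4π/(2·8+1) = 0.739198:
  m=-8: (-0.010528, -0.010104) × (-0.112102, 0.263748) = (0.003845, -0.001644)  (running Σ = (0.003845, -0.001644))
  m=-7: (-0.019109, 0.067331) × (-0.268527, -0.368227) = (0.029924, -0.011044)  (running Σ = (0.033770, -0.012688))
  m=-6: (0.199309, -0.042850) × (0.252768, -0.023135) = (0.049388, -0.015442)  (running Σ = (0.083157, -0.028130))
  m=-5: (-0.253517, -0.300941) × (0.085822, -0.178787) = (-0.075562, 0.019498)  (running Σ = (0.007596, -0.008632))
  m=-4: (-0.175804, 0.437083) × (0.186186, 0.281442) = (-0.155746, 0.031900)  (running Σ = (-0.148150, 0.023268))
  m=-3: (0.215911, -0.022948) × (0.046017, -0.002102) = (0.009887, -0.001510)  (running Σ = (-0.138263, 0.021759))
  m=-2: (0.143823, 0.212869) × (-0.158727, 0.295322) = (-0.085693, 0.008686)  (running Σ = (-0.223956, 0.030445))
  m=-1: (0.168000, -0.316258) × (-0.009747, -0.016305) = (-0.006794, 0.000343)  (running Σ = (-0.230750, 0.030788))
  m=0: (0.152093, -0.000000) × (-0.328806, 0.000000) = (-0.050009, 0.000000)  (running Σ = (-0.280759, 0.030788))
  m=1: (-0.168000, -0.316258) × (0.009747, -0.016305) = (-0.006794, -0.000343)  (running Σ = (-0.287554, 0.030445))
  m=2: (0.143823, -0.212869) × (-0.158727, -0.295322) = (-0.085693, -0.008686)  (running Σ = (-0.373247, 0.021759))
  m=3: (-0.215911, -0.022948) × (-0.046017, -0.002102) = (0.009887, 0.001510)  (running Σ = (-0.363360, 0.023268))
  m=4: (-0.175804, -0.437083) × (0.186186, -0.281442) = (-0.155746, -0.031900)  (running Σ = (-0.519105, -0.008632))
  m=5: (0.253517, -0.300941) × (-0.085822, -0.178787) = (-0.075562, -0.019498)  (running Σ = (-0.594667, -0.028130))
  m=6: (0.199309, 0.042850) × (0.252768, 0.023135) = (0.049388, 0.015442)  (running Σ = (-0.545279, -0.012688))
  m=7: (0.019109, 0.067331) × (0.268527, -0.368227) = (0.029924, 0.011044)  (running Σ = (-0.515355, -0.001644))
  m=8: (-0.010528, 0.010104) × (-0.112102, -0.263748) = (0.003845, 0.001644)  (running Σ = (-0.511510, 0.000000))
Σ over m = (-0.511510, 0.000000); ×(4π/17) → (-0.378107, 0.000000). Real part: -0.378107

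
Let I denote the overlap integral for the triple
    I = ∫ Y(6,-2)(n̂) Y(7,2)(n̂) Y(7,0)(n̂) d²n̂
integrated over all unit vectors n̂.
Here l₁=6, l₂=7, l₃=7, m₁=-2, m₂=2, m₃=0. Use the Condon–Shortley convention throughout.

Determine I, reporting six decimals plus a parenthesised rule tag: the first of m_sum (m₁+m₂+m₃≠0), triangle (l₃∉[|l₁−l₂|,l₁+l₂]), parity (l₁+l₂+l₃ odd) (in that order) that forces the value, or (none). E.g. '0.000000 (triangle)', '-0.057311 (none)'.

-0.073859 (none)

Checks pass: Σm=0; 20 even; l₃=7∈[1,13].
(2·6+1)(2·7+1)(2·7+1) = 2925
Δ: 6! 6! 8! / 21! → 1/2444321880
sum: t=0:+1/2612736000 t=1:−1/20736000 t=2:+1/1658880 t=3:−1/746496 t=4:+1/1658880 t=5:−1/20736000 t=6:+1/2612736000 = -1/4354560
3j²(6 7 7; 0 0 0) = Δ·Π!·Σ² = 1000/138567  (sign +1)
sum: t=2:+1/174182400 t=3:−1/6220800 t=4:+1/1658880 t=5:−1/2488320 t=6:+1/24883200 = 1/11612160
3j²(6 7 7; -2 2 0) = Δ·Π!·Σ² = 150/46189  (sign -1)
combine: 4πI² = 2925·1000/138567·150/46189 = 11250000/164109517
take √, sign -1: I = -0.07385917
No selection rule forces the value: the integral is nonzero (none).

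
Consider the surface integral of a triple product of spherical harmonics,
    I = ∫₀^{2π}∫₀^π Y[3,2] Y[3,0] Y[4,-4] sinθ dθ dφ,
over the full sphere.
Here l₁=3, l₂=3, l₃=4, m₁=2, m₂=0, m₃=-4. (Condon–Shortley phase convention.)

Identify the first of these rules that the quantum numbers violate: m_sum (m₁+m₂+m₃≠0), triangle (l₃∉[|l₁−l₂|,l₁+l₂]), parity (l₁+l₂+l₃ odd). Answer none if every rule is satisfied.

m_sum

Σmᵢ = -2  ✗
l₃∈[|l₁−l₂|,l₁+l₂]=[0,6], have l₃=4
Σlᵢ = 10 ⇒ even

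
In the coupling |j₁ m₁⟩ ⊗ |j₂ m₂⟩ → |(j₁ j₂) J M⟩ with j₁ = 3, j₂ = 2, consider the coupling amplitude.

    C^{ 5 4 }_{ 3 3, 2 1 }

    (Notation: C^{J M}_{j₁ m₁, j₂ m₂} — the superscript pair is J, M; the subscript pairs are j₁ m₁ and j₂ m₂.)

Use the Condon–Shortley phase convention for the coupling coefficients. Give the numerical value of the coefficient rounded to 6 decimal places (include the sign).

√[11·0!6!4!/11! · 6!0!3!1!9!1!] = √(7464960)
  +(−1)^0/∏(0,0,0,3,6,1)! = 1/4320  (running 1/4320)
⟨..|..⟩ = √(7464960)·(1/4320) = +0.632456

+0.632456  (= +√(2/5))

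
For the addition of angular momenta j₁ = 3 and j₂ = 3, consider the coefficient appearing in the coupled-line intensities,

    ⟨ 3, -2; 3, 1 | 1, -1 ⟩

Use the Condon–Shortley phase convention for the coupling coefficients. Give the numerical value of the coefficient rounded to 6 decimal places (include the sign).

√[3·5!1!1!/8! · 1!5!4!2!0!2!] = √(720/7)
  +(−1)^4/∏(4,1,1,0,0,1)! = 1/24  (running 1/24)
⟨..|..⟩ = √(720/7)·(1/24) = +0.422577

+√(5/28) ≈ +0.422577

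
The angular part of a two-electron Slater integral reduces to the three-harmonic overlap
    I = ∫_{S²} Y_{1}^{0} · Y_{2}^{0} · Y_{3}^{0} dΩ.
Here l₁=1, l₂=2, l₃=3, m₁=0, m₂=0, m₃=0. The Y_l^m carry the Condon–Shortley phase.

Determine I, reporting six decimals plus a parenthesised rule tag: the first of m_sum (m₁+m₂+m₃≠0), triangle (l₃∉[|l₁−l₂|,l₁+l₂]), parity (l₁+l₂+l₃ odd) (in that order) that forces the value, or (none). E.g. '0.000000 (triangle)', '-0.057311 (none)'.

Rules hold: Σm=0, L=6 even, 1≤3≤3.
N = 3·5·7 = 105
Δ = 0!·2!·4!/7! = 1/105
Racah Σ t=0..0: t=0:+1/4 = 1/4
⇒ 3j(1 2 3; 0 0 0)² = 3/35, sgn -1
(m-triple is (0,0,0) — same symbol as above.)
4πI² = N·(3j₀)²·(3jₘ)² = 27/35
I = +1·√(0.771429/4π) = 0.24776670
No selection rule forces the value: the integral is nonzero (none).

0.247767 (none)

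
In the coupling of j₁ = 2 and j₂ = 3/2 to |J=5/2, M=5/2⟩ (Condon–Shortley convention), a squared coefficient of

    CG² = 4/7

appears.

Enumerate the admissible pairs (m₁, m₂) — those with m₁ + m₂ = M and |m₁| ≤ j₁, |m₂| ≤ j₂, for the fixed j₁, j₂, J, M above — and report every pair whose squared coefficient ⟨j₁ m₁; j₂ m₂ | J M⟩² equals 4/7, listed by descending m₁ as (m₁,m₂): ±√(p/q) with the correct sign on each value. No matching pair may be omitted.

Admissible pairs with m₁+m₂ = M = 5/2: (1,3/2), (2,1/2)
  (m₁,m₂)=(2,1/2): CG² = 4/7, CG = +√(4/7)   ← matches the target
  (m₁,m₂)=(1,3/2): CG² = 3/7, CG = −√(3/7)
Pairs with CG² = 4/7: (2,1/2): +√(4/7)

(2,1/2): +√(4/7)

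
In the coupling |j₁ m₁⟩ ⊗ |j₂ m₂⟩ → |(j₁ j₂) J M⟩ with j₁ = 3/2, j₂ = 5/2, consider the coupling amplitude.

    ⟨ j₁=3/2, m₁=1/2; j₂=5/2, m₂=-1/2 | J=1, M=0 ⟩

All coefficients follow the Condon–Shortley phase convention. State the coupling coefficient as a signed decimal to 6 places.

−√(3/10) ≈ -0.547723

j₁+j₂−J=3  J+j₁−j₂=0  J−j₁+j₂=2  j₁+j₂+J+1=6
(j₁±m₁, j₂±m₂, J±M) = (2,1,2,3,1,1)
P² = 6/5
sum k=1..1:
  [1] −1/2 = -1/2
S = -1/2
C² = P²·S² = 3/10 ; C = -0.547723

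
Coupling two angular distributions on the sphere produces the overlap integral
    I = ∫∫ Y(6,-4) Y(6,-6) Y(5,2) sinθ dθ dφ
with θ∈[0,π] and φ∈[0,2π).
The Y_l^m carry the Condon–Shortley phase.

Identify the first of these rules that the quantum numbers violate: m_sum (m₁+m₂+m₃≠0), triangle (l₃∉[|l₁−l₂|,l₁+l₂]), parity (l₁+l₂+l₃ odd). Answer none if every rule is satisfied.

Σmᵢ = -8  ✗
l₃∈[|l₁−l₂|,l₁+l₂]=[0,12], have l₃=5
Σlᵢ = 17 ⇒ odd

m_sum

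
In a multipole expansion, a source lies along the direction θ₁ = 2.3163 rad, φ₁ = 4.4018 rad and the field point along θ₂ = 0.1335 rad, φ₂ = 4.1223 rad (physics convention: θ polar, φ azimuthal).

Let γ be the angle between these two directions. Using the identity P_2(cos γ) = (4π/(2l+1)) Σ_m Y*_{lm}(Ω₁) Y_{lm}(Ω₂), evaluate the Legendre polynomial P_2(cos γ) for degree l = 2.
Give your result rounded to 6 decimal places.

0.001653

Expand P_2 via completeness: Σ_{m} conj(Y_{2,m}) at Ω₁ times Y_{2,m} at Ω₂ —
  [-2]  conj(Y_{2,-2})(Ω₁) = -0.16958 + 0.12136j ; Y_{2,-2}(Ω₂) = -0.00261 - 0.00633j ; Δ = 0.00121 + 0.00076j
  [-1]  conj(Y_{2,-1})(Ω₁) = 0.11768 + 0.36662j ; Y_{2,-1}(Ω₂) = -0.05671 + 0.08468j ; Δ = -0.03772 - 0.01083j
  [+0]  conj(Y_{2,0})(Ω₁) = 0.11999 + 0.00000j ; Y_{2,0}(Ω₂) = 0.61402 + 0.00000j ; Δ = 0.07368 + 0.00000j
  [+1]  conj(Y_{2,1})(Ω₁) = -0.11768 + 0.36662j ; Y_{2,1}(Ω₂) = 0.05671 + 0.08468j ; Δ = -0.03772 + 0.01083j
  [+2]  conj(Y_{2,2})(Ω₁) = -0.16958 - 0.12136j ; Y_{2,2}(Ω₂) = -0.00261 + 0.00633j ; Δ = 0.00121 - 0.00076j
Total Σ_m = 0.00066 + 0.00000j. Multiply by 2.513274: 0.00165 + 0.00000j. P_2(cos γ) = 0.001653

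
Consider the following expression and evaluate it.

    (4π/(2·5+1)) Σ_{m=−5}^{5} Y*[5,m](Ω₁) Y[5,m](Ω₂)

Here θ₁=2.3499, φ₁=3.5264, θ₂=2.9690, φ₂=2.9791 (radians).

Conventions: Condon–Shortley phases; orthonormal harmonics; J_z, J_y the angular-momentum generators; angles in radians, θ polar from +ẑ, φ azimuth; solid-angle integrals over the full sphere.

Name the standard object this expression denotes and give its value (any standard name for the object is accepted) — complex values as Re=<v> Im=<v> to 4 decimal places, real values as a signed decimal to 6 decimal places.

This sum is the spherical-harmonic addition theorem: it equals the Legendre polynomial P_l(cos γ) of the angle γ between the two directions.
Addition theorem: P_5(cos γ) = (4π/11) Σ_m Y*_{lm}(Ω₁) Y_{lm}(Ω₂), m = −5…5:
  m=-5: (0.02929 - 0.07943j) × (-0.00005 - 0.00005j) = -0.00001 + 0.00000j  (running Σ = -0.00001 + 0.00000j)
  m=-4: (-0.00834 - 0.26422j) × (-0.00100 - 0.00076j) = -0.00019 + 0.00027j  (running Σ = -0.00020 + 0.00027j)
  m=-3: (-0.17356 - 0.39247j) × (-0.01197 - 0.00635j) = -0.00041 + 0.00580j  (running Σ = -0.00061 + 0.00607j)
  m=-2: (-0.20832 - 0.20185j) × (-0.08920 - 0.03005j) = 0.01252 + 0.02427j  (running Σ = 0.01190 + 0.03034j)
  m=-1: (0.16755 + 0.06786j) × (-0.39040 - 0.06400j) = -0.06107 - 0.03722j  (running Σ = -0.04917 - 0.00688j)
  m=0: (0.34541 + 0.00000j) × (-0.73773 + 0.00000j) = -0.25482 + 0.00000j  (running Σ = -0.30399 - 0.00688j)
  m=1: (-0.16755 + 0.06786j) × (0.39040 - 0.06400j) = -0.06107 + 0.03722j  (running Σ = -0.36506 + 0.03034j)
  m=2: (-0.20832 + 0.20185j) × (-0.08920 + 0.03005j) = 0.01252 - 0.02427j  (running Σ = -0.35254 + 0.00607j)
  m=3: (0.17356 - 0.39247j) × (0.01197 - 0.00635j) = -0.00041 - 0.00580j  (running Σ = -0.35295 + 0.00027j)
  m=4: (-0.00834 + 0.26422j) × (-0.00100 + 0.00076j) = -0.00019 - 0.00027j  (running Σ = -0.35315 + 0.00000j)
  m=5: (-0.02929 - 0.07943j) × (0.00005 - 0.00005j) = -0.00001 - 0.00000j  (running Σ = -0.35315 + 0.00000j)
Σ over m = -0.35315 + 0.00000j; ×(4π/11) → -0.40344 + 0.00000j. Real part: -0.403440

Legendre polynomial (addition theorem), -0.403440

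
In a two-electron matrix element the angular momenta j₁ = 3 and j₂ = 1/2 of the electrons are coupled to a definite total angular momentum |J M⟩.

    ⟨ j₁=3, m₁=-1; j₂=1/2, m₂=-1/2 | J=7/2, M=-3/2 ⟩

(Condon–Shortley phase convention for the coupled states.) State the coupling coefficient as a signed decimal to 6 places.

+0.845154  (= +√(5/7))

triangle: 0!×6!×1!/8! = 720/40320
(j±m)!: 2!×4!×0!×1!×2!×5! = 11520
prefactor² = (2J+1)×Δ×N² = 11520/7
  k=0: +1/(0!×0!×4!×0!×2!×1!) = 1/48
Σ = 1/48  ⇒  CG² = 11520/7×(1/48)² = 5/7
CG = +√(5/7) = +0.845154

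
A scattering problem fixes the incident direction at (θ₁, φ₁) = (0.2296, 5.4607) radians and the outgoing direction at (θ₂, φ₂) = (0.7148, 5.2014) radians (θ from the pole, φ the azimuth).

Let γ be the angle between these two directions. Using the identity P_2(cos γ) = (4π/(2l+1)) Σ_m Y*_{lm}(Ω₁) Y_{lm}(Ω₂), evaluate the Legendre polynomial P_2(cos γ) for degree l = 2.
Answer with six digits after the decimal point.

0.660530

Expand P_2 via completeness: Σ_{m} conj(Y_{2,m}) at Ω₁ times Y_{2,m} at Ω₂ —
  term(m=-2) = +0.002884+0.001646i   from Y*(Ω₁)=-0.001483-0.019953i, Y(Ω₂)=-0.092714+0.137644i
  term(m=-1) = +0.063287+0.016788i   from Y*(Ω₁)=+0.116491-0.125468i, Y(Ω₂)=+0.179648+0.337609i
  term(m=+0) = +0.130476+0.000000i   from Y*(Ω₁)=+0.581775-0.000000i, Y(Ω₂)=+0.224272+0.000000i
  term(m=+1) = +0.063287-0.016788i   from Y*(Ω₁)=-0.116491-0.125468i, Y(Ω₂)=-0.179648+0.337609i
  term(m=+2) = +0.002884-0.001646i   from Y*(Ω₁)=-0.001483+0.019953i, Y(Ω₂)=-0.092714-0.137644i
Σ over m = +0.262817+0.000000i; ×(4π/5) → +0.660530+0.000000i. Real part: 0.660530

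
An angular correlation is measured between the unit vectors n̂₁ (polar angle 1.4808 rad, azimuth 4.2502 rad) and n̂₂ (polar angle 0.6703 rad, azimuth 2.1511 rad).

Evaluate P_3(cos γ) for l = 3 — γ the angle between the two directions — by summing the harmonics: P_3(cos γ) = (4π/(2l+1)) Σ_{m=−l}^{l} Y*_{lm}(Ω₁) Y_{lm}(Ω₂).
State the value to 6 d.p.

Term-by-term m-sum for l=3 (normalisation 4π/7 = 1.795196):
  m=-3: (0.40520 + 0.07551j) × (0.09858 - 0.01693j) = 0.04122 + 0.00058j  (running Σ = 0.04122 + 0.00058j)
  m=-2: (-0.05488 + 0.07273j) × (-0.12325 + 0.28343j) = -0.01385 - 0.02452j  (running Σ = 0.02737 - 0.02394j)
  m=-1: (0.13773 + 0.27647j) × (-0.22790 - 0.34762j) = 0.06472 - 0.11089j  (running Σ = 0.09209 - 0.13482j)
  m=0: (-0.09926 + 0.00000j) × (0.02059 + 0.00000j) = -0.00204 + 0.00000j  (running Σ = 0.09005 - 0.13482j)
  m=1: (-0.13773 + 0.27647j) × (0.22790 - 0.34762j) = 0.06472 + 0.11089j  (running Σ = 0.15476 - 0.02394j)
  m=2: (-0.05488 - 0.07273j) × (-0.12325 - 0.28343j) = -0.01385 + 0.02452j  (running Σ = 0.14092 + 0.00058j)
  m=3: (-0.40520 + 0.07551j) × (-0.09858 - 0.01693j) = 0.04122 - 0.00058j  (running Σ = 0.18214 - 0.00000j)
Σ over m = 0.18214 - 0.00000j; ×(4π/7) → 0.32698 - 0.00000j. Real part: 0.326976

0.326976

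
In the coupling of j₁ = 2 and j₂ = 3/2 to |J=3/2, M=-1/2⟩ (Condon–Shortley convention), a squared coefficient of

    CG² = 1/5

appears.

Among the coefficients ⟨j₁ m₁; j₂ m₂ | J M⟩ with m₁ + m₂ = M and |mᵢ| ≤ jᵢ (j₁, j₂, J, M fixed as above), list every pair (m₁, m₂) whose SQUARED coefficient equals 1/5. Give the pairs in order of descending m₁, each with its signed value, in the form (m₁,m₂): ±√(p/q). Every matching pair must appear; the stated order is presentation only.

(0,-1/2): −√(1/5)

Admissible pairs with m₁+m₂ = M = -1/2: (-2,3/2), (-1,1/2), (0,-1/2), (1,-3/2)
  (m₁,m₂)=(1,-3/2): CG² = 2/5, CG = +√(2/5)
  (m₁,m₂)=(0,-1/2): CG² = 1/5, CG = −√(1/5)   ← matches the target
  (m₁,m₂)=(-1,1/2): CG² = 0/1, CG = 0
  (m₁,m₂)=(-2,3/2): CG² = 2/5, CG = +√(2/5)
Pairs with CG² = 1/5: (0,-1/2): −√(1/5)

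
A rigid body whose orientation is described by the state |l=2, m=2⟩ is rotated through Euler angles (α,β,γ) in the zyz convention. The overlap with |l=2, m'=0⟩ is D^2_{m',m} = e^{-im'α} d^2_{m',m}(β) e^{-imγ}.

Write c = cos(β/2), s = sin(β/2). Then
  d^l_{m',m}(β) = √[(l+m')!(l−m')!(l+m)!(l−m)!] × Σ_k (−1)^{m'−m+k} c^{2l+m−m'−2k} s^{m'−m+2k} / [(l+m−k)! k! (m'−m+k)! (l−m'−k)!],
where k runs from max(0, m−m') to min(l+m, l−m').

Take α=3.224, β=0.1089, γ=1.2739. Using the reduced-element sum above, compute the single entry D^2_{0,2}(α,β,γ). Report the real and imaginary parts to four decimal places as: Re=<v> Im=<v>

First d^2_{0,2}(β=0.1089), then the phase factors e^{-i(0)α} and e^{-i(2)γ}:
With c≡cos(β/2)=0.998518 and s≡sin(β/2)=0.054423, N=[2·2·24·1]^{1/2}=9.797959
Admissible k: 2..2 (factorial args all ≥0)
  k=2: (−1)^0·9.7980/(4)·0.9985^2·0.0544^2 = +0.007234
d^2_{0,2}(0.1089) = +0.007234
Phases: e^{-i·(0)·3.2240}=+1.000000+0.000000i, e^{-i·(2)·1.2739}=-0.828825-0.559508i ⇒ D=-0.005995-0.004047i

Re=-0.0060 Im=-0.0040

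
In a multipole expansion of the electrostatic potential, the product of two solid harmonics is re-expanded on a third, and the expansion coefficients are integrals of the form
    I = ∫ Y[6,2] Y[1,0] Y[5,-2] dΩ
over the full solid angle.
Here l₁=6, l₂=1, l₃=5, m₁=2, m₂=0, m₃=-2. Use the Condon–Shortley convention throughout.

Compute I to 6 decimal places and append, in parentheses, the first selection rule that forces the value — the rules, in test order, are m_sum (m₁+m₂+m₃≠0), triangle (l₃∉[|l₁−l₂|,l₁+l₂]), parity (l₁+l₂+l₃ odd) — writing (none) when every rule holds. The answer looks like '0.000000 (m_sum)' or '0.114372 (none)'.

m-sum 0 ✓  L=12 even ✓  5≤5≤7 ✓
Π(2lᵢ+1) = 13×3×11 = 429
triangle coeff Δ(6,1,5) = 1/858
Σ_t [1,1]: t=1:−1/14400 = -1/14400
(3j)²=6/143 [(6 1 5; 0 0 0)], sign=+1
Σ_t [1,1]: t=1:−1/30240 = -1/30240
(3j)²=16/429 [(6 1 5; 2 0 -2)], sign=+1
⇒ 4πI² = 96/143
I = (+1)√(96/143/(4π)) = 0.23113338
No selection rule forces the value: the integral is nonzero (none).

0.231133 (none)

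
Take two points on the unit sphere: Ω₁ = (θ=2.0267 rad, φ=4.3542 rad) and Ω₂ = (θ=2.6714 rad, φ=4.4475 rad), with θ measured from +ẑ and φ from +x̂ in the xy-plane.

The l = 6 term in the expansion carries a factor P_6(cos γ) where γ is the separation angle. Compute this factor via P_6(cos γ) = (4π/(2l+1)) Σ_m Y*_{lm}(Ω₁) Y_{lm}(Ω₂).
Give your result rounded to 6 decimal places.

-0.388104

Term-by-term m-sum for l=6 (normalisation 4π/13 = 0.966644):
  term(m=-6) = (0.000896, -0.000561)   from Y*(Ω₁)=(0.138350, 0.211935), Y(Ω₂)=(0.000077, -0.004177)
  term(m=-5) = (0.010935, -0.005506)   from Y*(Ω₁)=(0.419544, -0.093884), Y(Ω₂)=(0.027617, -0.006945)
  term(m=-4) = (0.028451, -0.011140)   from Y*(Ω₁)=(0.036125, -0.260037), Y(Ω₂)=(0.056940, 0.101499)
  term(m=-3) = (-0.053683, 0.015431)   from Y*(Ω₁)=(0.158405, 0.085763), Y(Ω₂)=(-0.221289, 0.217225)
  term(m=-2) = (-0.162412, 0.030663)   from Y*(Ω₁)=(0.247366, -0.215376), Y(Ω₂)=(-0.434845, -0.254653)
  term(m=-1) = (0.022929, -0.002146)   from Y*(Ω₁)=(0.024249, 0.064779), Y(Ω₂)=(0.087166, -0.321333)
  term(m=+0) = (-0.095727, 0.000000)   from Y*(Ω₁)=(0.330551, -0.000000), Y(Ω₂)=(-0.289599, 0.000000)
  term(m=+1) = (0.022929, 0.002146)   from Y*(Ω₁)=(-0.024249, 0.064779), Y(Ω₂)=(-0.087166, -0.321333)
  term(m=+2) = (-0.162412, -0.030663)   from Y*(Ω₁)=(0.247366, 0.215376), Y(Ω₂)=(-0.434845, 0.254653)
  term(m=+3) = (-0.053683, -0.015431)   from Y*(Ω₁)=(-0.158405, 0.085763), Y(Ω₂)=(0.221289, 0.217225)
  term(m=+4) = (0.028451, 0.011140)   from Y*(Ω₁)=(0.036125, 0.260037), Y(Ω₂)=(0.056940, -0.101499)
  term(m=+5) = (0.010935, 0.005506)   from Y*(Ω₁)=(-0.419544, -0.093884), Y(Ω₂)=(-0.027617, -0.006945)
  term(m=+6) = (0.000896, 0.000561)   from Y*(Ω₁)=(0.138350, -0.211935), Y(Ω₂)=(0.000077, 0.004177)
Σ over m = (-0.401497, -0.000000); ×(4π/13) → (-0.388104, -0.000000). Real part: -0.388104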